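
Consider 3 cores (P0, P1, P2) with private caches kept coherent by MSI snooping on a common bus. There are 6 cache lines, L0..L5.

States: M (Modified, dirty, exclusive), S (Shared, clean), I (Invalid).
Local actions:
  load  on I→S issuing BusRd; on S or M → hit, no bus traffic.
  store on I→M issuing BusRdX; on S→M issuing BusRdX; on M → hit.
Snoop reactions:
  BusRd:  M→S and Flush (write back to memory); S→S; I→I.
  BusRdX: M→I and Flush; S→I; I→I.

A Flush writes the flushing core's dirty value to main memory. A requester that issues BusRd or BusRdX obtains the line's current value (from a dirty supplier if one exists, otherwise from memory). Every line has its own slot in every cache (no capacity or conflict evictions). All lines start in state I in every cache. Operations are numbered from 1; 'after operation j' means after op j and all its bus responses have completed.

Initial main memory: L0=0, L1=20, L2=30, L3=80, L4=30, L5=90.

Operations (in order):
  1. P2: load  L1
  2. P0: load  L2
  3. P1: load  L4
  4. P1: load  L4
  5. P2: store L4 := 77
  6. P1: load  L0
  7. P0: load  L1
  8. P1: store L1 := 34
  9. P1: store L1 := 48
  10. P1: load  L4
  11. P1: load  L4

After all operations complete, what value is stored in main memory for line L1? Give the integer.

  op1 P2: load  L1 → I/I/S on L1; bus BusRd; mem=20
  op2 P0: load  L2 → S/I/I on L2; bus BusRd; mem=30
  op3 P1: load  L4 → I/S/I on L4; bus BusRd; mem=30
  op4 P1: load  L4 → I/S/I on L4; bus (none); mem=30
  op5 P2: store L4 := 77 → I/I/M on L4; bus BusRdX; mem=30
  op6 P1: load  L0 → I/S/I on L0; bus BusRd; mem=0
  op7 P0: load  L1 → S/I/S on L1; bus BusRd; mem=20
  op8 P1: store L1 := 34 → I/M/I on L1; bus BusRdX; mem=20
  op9 P1: store L1 := 48 → I/M/I on L1; bus (none); mem=20
  op10 P1: load  L4 → I/S/S on L4; bus BusRd Flush; mem=77
  op11 P1: load  L4 → I/S/S on L4; bus (none); mem=77

memory[L1] = 20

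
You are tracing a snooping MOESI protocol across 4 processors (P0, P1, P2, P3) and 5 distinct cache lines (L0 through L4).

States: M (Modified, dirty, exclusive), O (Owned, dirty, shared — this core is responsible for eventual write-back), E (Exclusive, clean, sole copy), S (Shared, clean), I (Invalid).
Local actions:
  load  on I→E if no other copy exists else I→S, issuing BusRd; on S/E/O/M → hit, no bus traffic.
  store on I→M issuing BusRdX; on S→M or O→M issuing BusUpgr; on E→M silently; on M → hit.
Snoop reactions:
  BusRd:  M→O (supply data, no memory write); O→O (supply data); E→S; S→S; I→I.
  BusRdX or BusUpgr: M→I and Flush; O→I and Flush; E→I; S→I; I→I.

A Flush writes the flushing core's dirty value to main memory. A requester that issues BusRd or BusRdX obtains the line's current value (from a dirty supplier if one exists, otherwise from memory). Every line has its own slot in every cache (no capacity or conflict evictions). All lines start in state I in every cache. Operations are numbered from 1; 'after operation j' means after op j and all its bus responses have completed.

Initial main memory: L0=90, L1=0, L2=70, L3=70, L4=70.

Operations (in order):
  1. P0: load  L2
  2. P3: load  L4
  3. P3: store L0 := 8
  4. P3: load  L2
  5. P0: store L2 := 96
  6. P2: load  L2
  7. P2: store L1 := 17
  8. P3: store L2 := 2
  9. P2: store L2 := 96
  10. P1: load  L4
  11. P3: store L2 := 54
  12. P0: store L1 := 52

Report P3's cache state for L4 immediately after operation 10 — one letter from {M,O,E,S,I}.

1. P0: load  L2  bus=[BusRd]  L2: P0=E P1=I P2=I P3=I  mem[L2]=70
2. P3: load  L4  bus=[BusRd]  L4: P0=I P1=I P2=I P3=E  mem[L4]=70
3. P3: store L0 := 8  bus=[BusRdX]  L0: P0=I P1=I P2=I P3=M  mem[L0]=90
4. P3: load  L2  bus=[BusRd]  L2: P0=S P1=I P2=I P3=S  mem[L2]=70
5. P0: store L2 := 96  bus=[BusUpgr]  L2: P0=M P1=I P2=I P3=I  mem[L2]=70
6. P2: load  L2  bus=[BusRd]  L2: P0=O P1=I P2=S P3=I  mem[L2]=70
7. P2: store L1 := 17  bus=[BusRdX]  L1: P0=I P1=I P2=M P3=I  mem[L1]=0
8. P3: store L2 := 2  bus=[BusRdX,Flush]  L2: P0=I P1=I P2=I P3=M  mem[L2]=96
9. P2: store L2 := 96  bus=[BusRdX,Flush]  L2: P0=I P1=I P2=M P3=I  mem[L2]=2
10. P1: load  L4  bus=[BusRd]  L4: P0=I P1=S P2=I P3=S  mem[L4]=70
11. P3: store L2 := 54  bus=[BusRdX,Flush]  L2: P0=I P1=I P2=I P3=M  mem[L2]=96
12. P0: store L1 := 52  bus=[BusRdX,Flush]  L1: P0=M P1=I P2=I P3=I  mem[L1]=17

state = S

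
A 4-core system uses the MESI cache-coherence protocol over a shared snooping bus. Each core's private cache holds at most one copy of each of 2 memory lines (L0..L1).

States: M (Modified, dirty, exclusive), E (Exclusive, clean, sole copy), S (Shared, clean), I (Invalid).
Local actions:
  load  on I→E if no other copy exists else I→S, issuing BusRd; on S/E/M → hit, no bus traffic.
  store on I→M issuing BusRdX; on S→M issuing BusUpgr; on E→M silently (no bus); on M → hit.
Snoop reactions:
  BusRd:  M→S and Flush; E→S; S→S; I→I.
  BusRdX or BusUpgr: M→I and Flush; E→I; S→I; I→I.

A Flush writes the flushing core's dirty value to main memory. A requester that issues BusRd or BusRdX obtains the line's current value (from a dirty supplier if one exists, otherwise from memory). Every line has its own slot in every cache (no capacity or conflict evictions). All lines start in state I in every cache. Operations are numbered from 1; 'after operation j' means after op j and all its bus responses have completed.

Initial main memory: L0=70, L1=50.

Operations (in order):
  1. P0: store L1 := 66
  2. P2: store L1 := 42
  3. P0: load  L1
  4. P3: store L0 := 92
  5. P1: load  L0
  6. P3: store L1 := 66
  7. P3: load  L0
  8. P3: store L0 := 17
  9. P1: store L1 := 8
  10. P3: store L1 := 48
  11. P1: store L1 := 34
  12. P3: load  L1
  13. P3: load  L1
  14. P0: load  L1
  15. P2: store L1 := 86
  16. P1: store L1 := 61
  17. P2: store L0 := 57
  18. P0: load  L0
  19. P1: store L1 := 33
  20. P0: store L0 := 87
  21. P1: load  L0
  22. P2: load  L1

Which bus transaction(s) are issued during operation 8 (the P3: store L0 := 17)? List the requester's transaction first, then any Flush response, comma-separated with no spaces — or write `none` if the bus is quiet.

bus = BusUpgr

1. P0: store L1 := 66  bus=[BusRdX]  L1: P0=M P1=I P2=I P3=I  mem[L1]=50
2. P2: store L1 := 42  bus=[BusRdX,Flush]  L1: P0=I P1=I P2=M P3=I  mem[L1]=66
3. P0: load  L1  bus=[BusRd,Flush]  L1: P0=S P1=I P2=S P3=I  mem[L1]=42
4. P3: store L0 := 92  bus=[BusRdX]  L0: P0=I P1=I P2=I P3=M  mem[L0]=70
5. P1: load  L0  bus=[BusRd,Flush]  L0: P0=I P1=S P2=I P3=S  mem[L0]=92
6. P3: store L1 := 66  bus=[BusRdX]  L1: P0=I P1=I P2=I P3=M  mem[L1]=42
7. P3: load  L0  bus=[-]  L0: P0=I P1=S P2=I P3=S  mem[L0]=92
8. P3: store L0 := 17  bus=[BusUpgr]  L0: P0=I P1=I P2=I P3=M  mem[L0]=92
9. P1: store L1 := 8  bus=[BusRdX,Flush]  L1: P0=I P1=M P2=I P3=I  mem[L1]=66
10. P3: store L1 := 48  bus=[BusRdX,Flush]  L1: P0=I P1=I P2=I P3=M  mem[L1]=8
11. P1: store L1 := 34  bus=[BusRdX,Flush]  L1: P0=I P1=M P2=I P3=I  mem[L1]=48
12. P3: load  L1  bus=[BusRd,Flush]  L1: P0=I P1=S P2=I P3=S  mem[L1]=34
13. P3: load  L1  bus=[-]  L1: P0=I P1=S P2=I P3=S  mem[L1]=34
14. P0: load  L1  bus=[BusRd]  L1: P0=S P1=S P2=I P3=S  mem[L1]=34
15. P2: store L1 := 86  bus=[BusRdX]  L1: P0=I P1=I P2=M P3=I  mem[L1]=34
16. P1: store L1 := 61  bus=[BusRdX,Flush]  L1: P0=I P1=M P2=I P3=I  mem[L1]=86
17. P2: store L0 := 57  bus=[BusRdX,Flush]  L0: P0=I P1=I P2=M P3=I  mem[L0]=17
18. P0: load  L0  bus=[BusRd,Flush]  L0: P0=S P1=I P2=S P3=I  mem[L0]=57
19. P1: store L1 := 33  bus=[-]  L1: P0=I P1=M P2=I P3=I  mem[L1]=86
20. P0: store L0 := 87  bus=[BusUpgr]  L0: P0=M P1=I P2=I P3=I  mem[L0]=57
21. P1: load  L0  bus=[BusRd,Flush]  L0: P0=S P1=S P2=I P3=I  mem[L0]=87
22. P2: load  L1  bus=[BusRd,Flush]  L1: P0=I P1=S P2=S P3=I  mem[L1]=33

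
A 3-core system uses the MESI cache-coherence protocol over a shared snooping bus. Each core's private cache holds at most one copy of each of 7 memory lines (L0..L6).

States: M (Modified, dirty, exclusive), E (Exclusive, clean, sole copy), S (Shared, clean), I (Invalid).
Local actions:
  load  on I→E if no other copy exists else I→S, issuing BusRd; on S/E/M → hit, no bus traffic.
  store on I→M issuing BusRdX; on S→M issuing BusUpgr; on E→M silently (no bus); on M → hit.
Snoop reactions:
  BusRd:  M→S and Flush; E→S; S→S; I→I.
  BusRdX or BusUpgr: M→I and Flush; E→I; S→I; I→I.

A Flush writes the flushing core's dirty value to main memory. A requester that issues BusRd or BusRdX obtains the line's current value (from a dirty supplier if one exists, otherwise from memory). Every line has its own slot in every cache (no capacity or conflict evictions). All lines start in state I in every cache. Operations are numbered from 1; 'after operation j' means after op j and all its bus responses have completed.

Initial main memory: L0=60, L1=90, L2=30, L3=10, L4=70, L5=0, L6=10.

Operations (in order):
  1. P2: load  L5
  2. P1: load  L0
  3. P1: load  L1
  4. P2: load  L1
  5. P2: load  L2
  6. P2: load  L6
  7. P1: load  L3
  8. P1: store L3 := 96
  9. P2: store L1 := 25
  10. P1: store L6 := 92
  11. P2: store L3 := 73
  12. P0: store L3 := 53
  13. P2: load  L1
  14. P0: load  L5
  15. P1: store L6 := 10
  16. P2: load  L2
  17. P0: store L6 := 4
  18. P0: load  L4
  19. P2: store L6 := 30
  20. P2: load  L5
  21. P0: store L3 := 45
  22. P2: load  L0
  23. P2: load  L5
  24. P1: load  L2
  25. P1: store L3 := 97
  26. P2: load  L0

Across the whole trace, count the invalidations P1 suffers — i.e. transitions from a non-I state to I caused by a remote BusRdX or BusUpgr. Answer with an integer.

1. P2: load  L5  bus=[BusRd]  L5: P0=I P1=I P2=E  mem[L5]=0
2. P1: load  L0  bus=[BusRd]  L0: P0=I P1=E P2=I  mem[L0]=60
3. P1: load  L1  bus=[BusRd]  L1: P0=I P1=E P2=I  mem[L1]=90
4. P2: load  L1  bus=[BusRd]  L1: P0=I P1=S P2=S  mem[L1]=90
5. P2: load  L2  bus=[BusRd]  L2: P0=I P1=I P2=E  mem[L2]=30
6. P2: load  L6  bus=[BusRd]  L6: P0=I P1=I P2=E  mem[L6]=10
7. P1: load  L3  bus=[BusRd]  L3: P0=I P1=E P2=I  mem[L3]=10
8. P1: store L3 := 96  bus=[-]  L3: P0=I P1=M P2=I  mem[L3]=10
9. P2: store L1 := 25  bus=[BusUpgr]  L1: P0=I P1=I P2=M  mem[L1]=90
10. P1: store L6 := 92  bus=[BusRdX]  L6: P0=I P1=M P2=I  mem[L6]=10
11. P2: store L3 := 73  bus=[BusRdX,Flush]  L3: P0=I P1=I P2=M  mem[L3]=96
12. P0: store L3 := 53  bus=[BusRdX,Flush]  L3: P0=M P1=I P2=I  mem[L3]=73
13. P2: load  L1  bus=[-]  L1: P0=I P1=I P2=M  mem[L1]=90
14. P0: load  L5  bus=[BusRd]  L5: P0=S P1=I P2=S  mem[L5]=0
15. P1: store L6 := 10  bus=[-]  L6: P0=I P1=M P2=I  mem[L6]=10
16. P2: load  L2  bus=[-]  L2: P0=I P1=I P2=E  mem[L2]=30
17. P0: store L6 := 4  bus=[BusRdX,Flush]  L6: P0=M P1=I P2=I  mem[L6]=10
18. P0: load  L4  bus=[BusRd]  L4: P0=E P1=I P2=I  mem[L4]=70
19. P2: store L6 := 30  bus=[BusRdX,Flush]  L6: P0=I P1=I P2=M  mem[L6]=4
20. P2: load  L5  bus=[-]  L5: P0=S P1=I P2=S  mem[L5]=0
21. P0: store L3 := 45  bus=[-]  L3: P0=M P1=I P2=I  mem[L3]=73
22. P2: load  L0  bus=[BusRd]  L0: P0=I P1=S P2=S  mem[L0]=60
23. P2: load  L5  bus=[-]  L5: P0=S P1=I P2=S  mem[L5]=0
24. P1: load  L2  bus=[BusRd]  L2: P0=I P1=S P2=S  mem[L2]=30
25. P1: store L3 := 97  bus=[BusRdX,Flush]  L3: P0=I P1=M P2=I  mem[L3]=45
26. P2: load  L0  bus=[-]  L0: P0=I P1=S P2=S  mem[L0]=60

invalidations = 3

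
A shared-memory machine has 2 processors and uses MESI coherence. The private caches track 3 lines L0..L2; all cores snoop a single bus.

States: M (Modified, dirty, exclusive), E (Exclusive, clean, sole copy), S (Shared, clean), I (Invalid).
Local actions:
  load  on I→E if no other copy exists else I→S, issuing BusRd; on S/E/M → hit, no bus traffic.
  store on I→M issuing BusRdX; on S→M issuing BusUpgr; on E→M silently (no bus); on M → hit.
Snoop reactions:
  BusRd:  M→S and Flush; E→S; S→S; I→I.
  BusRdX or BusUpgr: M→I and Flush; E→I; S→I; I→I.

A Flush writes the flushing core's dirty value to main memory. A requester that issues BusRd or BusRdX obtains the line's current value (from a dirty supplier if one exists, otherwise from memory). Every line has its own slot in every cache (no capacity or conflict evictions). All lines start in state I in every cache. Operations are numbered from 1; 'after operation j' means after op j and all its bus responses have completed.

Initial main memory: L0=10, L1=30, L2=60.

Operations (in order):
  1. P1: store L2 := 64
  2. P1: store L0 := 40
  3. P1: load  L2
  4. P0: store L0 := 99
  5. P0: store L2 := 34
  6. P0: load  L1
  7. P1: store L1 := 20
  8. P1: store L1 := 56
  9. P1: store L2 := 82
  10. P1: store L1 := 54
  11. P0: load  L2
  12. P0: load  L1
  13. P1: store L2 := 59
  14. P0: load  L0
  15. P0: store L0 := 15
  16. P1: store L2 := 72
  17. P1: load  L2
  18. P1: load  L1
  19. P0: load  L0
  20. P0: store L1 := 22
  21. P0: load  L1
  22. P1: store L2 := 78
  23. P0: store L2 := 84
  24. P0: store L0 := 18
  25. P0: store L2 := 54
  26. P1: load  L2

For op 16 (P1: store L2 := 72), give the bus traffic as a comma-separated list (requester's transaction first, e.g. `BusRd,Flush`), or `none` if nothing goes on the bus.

step 1: P1: store L2 := 64  ⟶  IM  (L2)  txn=BusRdX  M[L2]=60
step 2: P1: store L0 := 40  ⟶  IM  (L0)  txn=BusRdX  M[L0]=10
step 3: P1: load  L2  ⟶  IM  (L2)  txn=∅  M[L2]=60
step 4: P0: store L0 := 99  ⟶  MI  (L0)  txn=BusRdX+Flush  M[L0]=40
step 5: P0: store L2 := 34  ⟶  MI  (L2)  txn=BusRdX+Flush  M[L2]=64
step 6: P0: load  L1  ⟶  EI  (L1)  txn=BusRd  M[L1]=30
step 7: P1: store L1 := 20  ⟶  IM  (L1)  txn=BusRdX  M[L1]=30
step 8: P1: store L1 := 56  ⟶  IM  (L1)  txn=∅  M[L1]=30
step 9: P1: store L2 := 82  ⟶  IM  (L2)  txn=BusRdX+Flush  M[L2]=34
step 10: P1: store L1 := 54  ⟶  IM  (L1)  txn=∅  M[L1]=30
step 11: P0: load  L2  ⟶  SS  (L2)  txn=BusRd+Flush  M[L2]=82
step 12: P0: load  L1  ⟶  SS  (L1)  txn=BusRd+Flush  M[L1]=54
step 13: P1: store L2 := 59  ⟶  IM  (L2)  txn=BusUpgr  M[L2]=82
step 14: P0: load  L0  ⟶  MI  (L0)  txn=∅  M[L0]=40
step 15: P0: store L0 := 15  ⟶  MI  (L0)  txn=∅  M[L0]=40
step 16: P1: store L2 := 72  ⟶  IM  (L2)  txn=∅  M[L2]=82
step 17: P1: load  L2  ⟶  IM  (L2)  txn=∅  M[L2]=82
step 18: P1: load  L1  ⟶  SS  (L1)  txn=∅  M[L1]=54
step 19: P0: load  L0  ⟶  MI  (L0)  txn=∅  M[L0]=40
step 20: P0: store L1 := 22  ⟶  MI  (L1)  txn=BusUpgr  M[L1]=54
step 21: P0: load  L1  ⟶  MI  (L1)  txn=∅  M[L1]=54
step 22: P1: store L2 := 78  ⟶  IM  (L2)  txn=∅  M[L2]=82
step 23: P0: store L2 := 84  ⟶  MI  (L2)  txn=BusRdX+Flush  M[L2]=78
step 24: P0: store L0 := 18  ⟶  MI  (L0)  txn=∅  M[L0]=40
step 25: P0: store L2 := 54  ⟶  MI  (L2)  txn=∅  M[L2]=78
step 26: P1: load  L2  ⟶  SS  (L2)  txn=BusRd+Flush  M[L2]=54

bus = none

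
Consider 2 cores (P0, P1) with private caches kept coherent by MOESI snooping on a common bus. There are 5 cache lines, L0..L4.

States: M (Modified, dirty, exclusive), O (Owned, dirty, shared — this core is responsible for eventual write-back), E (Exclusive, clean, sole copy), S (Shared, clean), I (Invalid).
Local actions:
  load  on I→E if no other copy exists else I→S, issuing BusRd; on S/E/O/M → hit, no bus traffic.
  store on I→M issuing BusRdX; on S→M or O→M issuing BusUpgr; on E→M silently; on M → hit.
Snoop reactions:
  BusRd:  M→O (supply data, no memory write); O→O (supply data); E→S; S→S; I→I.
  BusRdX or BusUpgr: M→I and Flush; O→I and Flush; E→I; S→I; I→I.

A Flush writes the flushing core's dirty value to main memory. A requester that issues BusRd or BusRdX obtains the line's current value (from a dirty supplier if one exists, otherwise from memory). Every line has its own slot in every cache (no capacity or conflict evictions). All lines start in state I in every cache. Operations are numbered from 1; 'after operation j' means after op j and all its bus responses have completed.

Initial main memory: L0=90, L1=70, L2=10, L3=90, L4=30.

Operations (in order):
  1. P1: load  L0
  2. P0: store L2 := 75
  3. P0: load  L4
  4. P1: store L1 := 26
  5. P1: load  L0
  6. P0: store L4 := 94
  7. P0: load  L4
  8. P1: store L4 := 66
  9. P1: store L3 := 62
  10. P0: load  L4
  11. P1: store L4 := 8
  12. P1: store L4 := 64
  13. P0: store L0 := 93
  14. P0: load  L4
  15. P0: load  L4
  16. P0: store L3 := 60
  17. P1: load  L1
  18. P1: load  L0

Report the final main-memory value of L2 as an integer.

memory[L2] = 10

1. P1: load  L0  bus=[BusRd]  L0: P0=I P1=E  mem[L0]=90
2. P0: store L2 := 75  bus=[BusRdX]  L2: P0=M P1=I  mem[L2]=10
3. P0: load  L4  bus=[BusRd]  L4: P0=E P1=I  mem[L4]=30
4. P1: store L1 := 26  bus=[BusRdX]  L1: P0=I P1=M  mem[L1]=70
5. P1: load  L0  bus=[-]  L0: P0=I P1=E  mem[L0]=90
6. P0: store L4 := 94  bus=[-]  L4: P0=M P1=I  mem[L4]=30
7. P0: load  L4  bus=[-]  L4: P0=M P1=I  mem[L4]=30
8. P1: store L4 := 66  bus=[BusRdX,Flush]  L4: P0=I P1=M  mem[L4]=94
9. P1: store L3 := 62  bus=[BusRdX]  L3: P0=I P1=M  mem[L3]=90
10. P0: load  L4  bus=[BusRd]  L4: P0=S P1=O  mem[L4]=94
11. P1: store L4 := 8  bus=[BusUpgr]  L4: P0=I P1=M  mem[L4]=94
12. P1: store L4 := 64  bus=[-]  L4: P0=I P1=M  mem[L4]=94
13. P0: store L0 := 93  bus=[BusRdX]  L0: P0=M P1=I  mem[L0]=90
14. P0: load  L4  bus=[BusRd]  L4: P0=S P1=O  mem[L4]=94
15. P0: load  L4  bus=[-]  L4: P0=S P1=O  mem[L4]=94
16. P0: store L3 := 60  bus=[BusRdX,Flush]  L3: P0=M P1=I  mem[L3]=62
17. P1: load  L1  bus=[-]  L1: P0=I P1=M  mem[L1]=70
18. P1: load  L0  bus=[BusRd]  L0: P0=O P1=S  mem[L0]=90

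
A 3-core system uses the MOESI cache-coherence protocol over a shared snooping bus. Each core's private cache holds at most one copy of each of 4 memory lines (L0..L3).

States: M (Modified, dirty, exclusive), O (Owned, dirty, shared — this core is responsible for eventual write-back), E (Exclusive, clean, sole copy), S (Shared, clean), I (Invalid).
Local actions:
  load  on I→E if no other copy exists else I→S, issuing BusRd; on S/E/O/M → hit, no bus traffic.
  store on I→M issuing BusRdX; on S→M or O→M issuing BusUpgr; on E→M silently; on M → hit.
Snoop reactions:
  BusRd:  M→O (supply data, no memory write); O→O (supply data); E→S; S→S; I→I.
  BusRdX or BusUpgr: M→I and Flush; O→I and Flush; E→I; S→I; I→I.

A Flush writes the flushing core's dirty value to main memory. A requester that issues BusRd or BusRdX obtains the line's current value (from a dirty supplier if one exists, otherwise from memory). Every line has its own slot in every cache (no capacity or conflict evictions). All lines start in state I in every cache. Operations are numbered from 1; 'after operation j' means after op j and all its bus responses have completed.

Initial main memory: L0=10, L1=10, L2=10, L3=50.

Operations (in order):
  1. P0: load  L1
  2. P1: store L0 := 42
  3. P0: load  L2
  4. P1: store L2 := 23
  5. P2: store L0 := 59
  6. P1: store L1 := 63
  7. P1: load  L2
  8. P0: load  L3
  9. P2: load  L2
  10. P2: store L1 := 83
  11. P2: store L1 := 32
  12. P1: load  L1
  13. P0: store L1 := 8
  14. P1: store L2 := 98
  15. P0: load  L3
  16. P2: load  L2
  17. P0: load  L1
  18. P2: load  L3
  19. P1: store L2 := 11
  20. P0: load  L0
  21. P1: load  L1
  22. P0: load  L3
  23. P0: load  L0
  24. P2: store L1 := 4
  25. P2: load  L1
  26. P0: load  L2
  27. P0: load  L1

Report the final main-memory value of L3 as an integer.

memory[L3] = 50

  op1 P0: load  L1 → E/I/I on L1; bus BusRd; mem=10
  op2 P1: store L0 := 42 → I/M/I on L0; bus BusRdX; mem=10
  op3 P0: load  L2 → E/I/I on L2; bus BusRd; mem=10
  op4 P1: store L2 := 23 → I/M/I on L2; bus BusRdX; mem=10
  op5 P2: store L0 := 59 → I/I/M on L0; bus BusRdX Flush; mem=42
  op6 P1: store L1 := 63 → I/M/I on L1; bus BusRdX; mem=10
  op7 P1: load  L2 → I/M/I on L2; bus (none); mem=10
  op8 P0: load  L3 → E/I/I on L3; bus BusRd; mem=50
  op9 P2: load  L2 → I/O/S on L2; bus BusRd; mem=10
  op10 P2: store L1 := 83 → I/I/M on L1; bus BusRdX Flush; mem=63
  op11 P2: store L1 := 32 → I/I/M on L1; bus (none); mem=63
  op12 P1: load  L1 → I/S/O on L1; bus BusRd; mem=63
  op13 P0: store L1 := 8 → M/I/I on L1; bus BusRdX Flush; mem=32
  op14 P1: store L2 := 98 → I/M/I on L2; bus BusUpgr; mem=10
  op15 P0: load  L3 → E/I/I on L3; bus (none); mem=50
  op16 P2: load  L2 → I/O/S on L2; bus BusRd; mem=10
  op17 P0: load  L1 → M/I/I on L1; bus (none); mem=32
  op18 P2: load  L3 → S/I/S on L3; bus BusRd; mem=50
  op19 P1: store L2 := 11 → I/M/I on L2; bus BusUpgr; mem=10
  op20 P0: load  L0 → S/I/O on L0; bus BusRd; mem=42
  op21 P1: load  L1 → O/S/I on L1; bus BusRd; mem=32
  op22 P0: load  L3 → S/I/S on L3; bus (none); mem=50
  op23 P0: load  L0 → S/I/O on L0; bus (none); mem=42
  op24 P2: store L1 := 4 → I/I/M on L1; bus BusRdX Flush; mem=8
  op25 P2: load  L1 → I/I/M on L1; bus (none); mem=8
  op26 P0: load  L2 → S/O/I on L2; bus BusRd; mem=10
  op27 P0: load  L1 → S/I/O on L1; bus BusRd; mem=8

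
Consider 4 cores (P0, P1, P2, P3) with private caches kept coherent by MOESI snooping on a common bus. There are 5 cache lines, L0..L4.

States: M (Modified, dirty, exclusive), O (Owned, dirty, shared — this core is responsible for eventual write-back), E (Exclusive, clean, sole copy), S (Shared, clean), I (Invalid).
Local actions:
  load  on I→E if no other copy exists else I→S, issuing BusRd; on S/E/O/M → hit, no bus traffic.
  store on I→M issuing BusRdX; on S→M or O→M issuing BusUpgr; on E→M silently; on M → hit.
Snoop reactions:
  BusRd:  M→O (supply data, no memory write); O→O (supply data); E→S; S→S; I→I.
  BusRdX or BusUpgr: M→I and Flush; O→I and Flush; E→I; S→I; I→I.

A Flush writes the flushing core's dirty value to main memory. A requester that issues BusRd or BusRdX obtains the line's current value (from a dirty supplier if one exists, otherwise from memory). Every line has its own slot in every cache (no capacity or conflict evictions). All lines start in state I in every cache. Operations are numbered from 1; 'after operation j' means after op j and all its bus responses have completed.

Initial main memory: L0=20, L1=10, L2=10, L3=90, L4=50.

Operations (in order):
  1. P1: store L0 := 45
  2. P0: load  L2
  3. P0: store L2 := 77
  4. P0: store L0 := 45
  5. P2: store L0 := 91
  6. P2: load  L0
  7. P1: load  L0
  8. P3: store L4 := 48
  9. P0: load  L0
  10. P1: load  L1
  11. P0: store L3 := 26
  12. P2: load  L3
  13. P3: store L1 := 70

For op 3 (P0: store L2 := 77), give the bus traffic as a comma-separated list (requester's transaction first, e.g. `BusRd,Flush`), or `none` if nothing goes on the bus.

step 1: P1: store L0 := 45  ⟶  IMII  (L0)  txn=BusRdX  M[L0]=20
step 2: P0: load  L2  ⟶  EIII  (L2)  txn=BusRd  M[L2]=10
step 3: P0: store L2 := 77  ⟶  MIII  (L2)  txn=∅  M[L2]=10
step 4: P0: store L0 := 45  ⟶  MIII  (L0)  txn=BusRdX+Flush  M[L0]=45
step 5: P2: store L0 := 91  ⟶  IIMI  (L0)  txn=BusRdX+Flush  M[L0]=45
step 6: P2: load  L0  ⟶  IIMI  (L0)  txn=∅  M[L0]=45
step 7: P1: load  L0  ⟶  ISOI  (L0)  txn=BusRd  M[L0]=45
step 8: P3: store L4 := 48  ⟶  IIIM  (L4)  txn=BusRdX  M[L4]=50
step 9: P0: load  L0  ⟶  SSOI  (L0)  txn=BusRd  M[L0]=45
step 10: P1: load  L1  ⟶  IEII  (L1)  txn=BusRd  M[L1]=10
step 11: P0: store L3 := 26  ⟶  MIII  (L3)  txn=BusRdX  M[L3]=90
step 12: P2: load  L3  ⟶  OISI  (L3)  txn=BusRd  M[L3]=90
step 13: P3: store L1 := 70  ⟶  IIIM  (L1)  txn=BusRdX  M[L1]=10

bus = none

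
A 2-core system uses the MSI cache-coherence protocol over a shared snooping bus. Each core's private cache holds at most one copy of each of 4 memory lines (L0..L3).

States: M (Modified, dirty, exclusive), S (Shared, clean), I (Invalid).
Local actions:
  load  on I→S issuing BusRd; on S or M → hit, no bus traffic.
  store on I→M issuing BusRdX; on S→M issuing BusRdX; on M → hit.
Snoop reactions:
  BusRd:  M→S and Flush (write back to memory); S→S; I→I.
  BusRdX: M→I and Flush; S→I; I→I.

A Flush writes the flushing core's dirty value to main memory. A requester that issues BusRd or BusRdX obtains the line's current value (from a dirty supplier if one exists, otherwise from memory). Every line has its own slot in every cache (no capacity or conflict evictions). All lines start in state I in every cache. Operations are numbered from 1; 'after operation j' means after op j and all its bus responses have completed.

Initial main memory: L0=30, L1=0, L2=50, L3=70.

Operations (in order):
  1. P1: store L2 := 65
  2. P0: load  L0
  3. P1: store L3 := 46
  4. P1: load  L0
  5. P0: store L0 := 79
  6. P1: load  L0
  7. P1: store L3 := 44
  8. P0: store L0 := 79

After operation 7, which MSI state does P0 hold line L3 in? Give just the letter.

  op1 P1: store L2 := 65 → I/M on L2; bus BusRdX; mem=50
  op2 P0: load  L0 → S/I on L0; bus BusRd; mem=30
  op3 P1: store L3 := 46 → I/M on L3; bus BusRdX; mem=70
  op4 P1: load  L0 → S/S on L0; bus BusRd; mem=30
  op5 P0: store L0 := 79 → M/I on L0; bus BusRdX; mem=30
  op6 P1: load  L0 → S/S on L0; bus BusRd Flush; mem=79
  op7 P1: store L3 := 44 → I/M on L3; bus (none); mem=70
  op8 P0: store L0 := 79 → M/I on L0; bus BusRdX; mem=79

state = I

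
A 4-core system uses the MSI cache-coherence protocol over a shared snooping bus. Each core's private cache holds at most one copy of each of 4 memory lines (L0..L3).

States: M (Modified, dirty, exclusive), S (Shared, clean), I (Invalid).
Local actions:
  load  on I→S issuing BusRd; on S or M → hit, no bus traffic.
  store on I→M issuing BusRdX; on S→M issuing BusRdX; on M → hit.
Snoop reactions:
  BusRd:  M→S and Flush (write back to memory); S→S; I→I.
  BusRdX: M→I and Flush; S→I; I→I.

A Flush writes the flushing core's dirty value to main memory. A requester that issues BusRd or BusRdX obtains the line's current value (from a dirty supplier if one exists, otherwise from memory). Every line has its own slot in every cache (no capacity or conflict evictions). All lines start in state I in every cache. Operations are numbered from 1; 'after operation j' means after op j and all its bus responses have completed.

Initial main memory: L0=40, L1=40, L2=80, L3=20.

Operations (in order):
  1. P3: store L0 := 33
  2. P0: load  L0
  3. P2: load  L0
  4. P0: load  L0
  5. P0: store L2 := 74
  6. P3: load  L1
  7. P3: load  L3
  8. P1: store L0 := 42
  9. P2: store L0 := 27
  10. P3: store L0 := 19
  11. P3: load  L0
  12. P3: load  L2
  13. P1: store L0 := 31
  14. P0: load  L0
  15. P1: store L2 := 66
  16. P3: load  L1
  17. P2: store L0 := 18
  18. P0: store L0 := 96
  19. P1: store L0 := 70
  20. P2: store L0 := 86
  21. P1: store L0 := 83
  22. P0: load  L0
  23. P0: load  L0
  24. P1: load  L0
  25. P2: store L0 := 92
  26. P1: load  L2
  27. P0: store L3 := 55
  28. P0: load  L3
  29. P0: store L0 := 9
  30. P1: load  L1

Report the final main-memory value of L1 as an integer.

  op1 P3: store L0 := 33 → I/I/I/M on L0; bus BusRdX; mem=40
  op2 P0: load  L0 → S/I/I/S on L0; bus BusRd Flush; mem=33
  op3 P2: load  L0 → S/I/S/S on L0; bus BusRd; mem=33
  op4 P0: load  L0 → S/I/S/S on L0; bus (none); mem=33
  op5 P0: store L2 := 74 → M/I/I/I on L2; bus BusRdX; mem=80
  op6 P3: load  L1 → I/I/I/S on L1; bus BusRd; mem=40
  op7 P3: load  L3 → I/I/I/S on L3; bus BusRd; mem=20
  op8 P1: store L0 := 42 → I/M/I/I on L0; bus BusRdX; mem=33
  op9 P2: store L0 := 27 → I/I/M/I on L0; bus BusRdX Flush; mem=42
  op10 P3: store L0 := 19 → I/I/I/M on L0; bus BusRdX Flush; mem=27
  op11 P3: load  L0 → I/I/I/M on L0; bus (none); mem=27
  op12 P3: load  L2 → S/I/I/S on L2; bus BusRd Flush; mem=74
  op13 P1: store L0 := 31 → I/M/I/I on L0; bus BusRdX Flush; mem=19
  op14 P0: load  L0 → S/S/I/I on L0; bus BusRd Flush; mem=31
  op15 P1: store L2 := 66 → I/M/I/I on L2; bus BusRdX; mem=74
  op16 P3: load  L1 → I/I/I/S on L1; bus (none); mem=40
  op17 P2: store L0 := 18 → I/I/M/I on L0; bus BusRdX; mem=31
  op18 P0: store L0 := 96 → M/I/I/I on L0; bus BusRdX Flush; mem=18
  op19 P1: store L0 := 70 → I/M/I/I on L0; bus BusRdX Flush; mem=96
  op20 P2: store L0 := 86 → I/I/M/I on L0; bus BusRdX Flush; mem=70
  op21 P1: store L0 := 83 → I/M/I/I on L0; bus BusRdX Flush; mem=86
  op22 P0: load  L0 → S/S/I/I on L0; bus BusRd Flush; mem=83
  op23 P0: load  L0 → S/S/I/I on L0; bus (none); mem=83
  op24 P1: load  L0 → S/S/I/I on L0; bus (none); mem=83
  op25 P2: store L0 := 92 → I/I/M/I on L0; bus BusRdX; mem=83
  op26 P1: load  L2 → I/M/I/I on L2; bus (none); mem=74
  op27 P0: store L3 := 55 → M/I/I/I on L3; bus BusRdX; mem=20
  op28 P0: load  L3 → M/I/I/I on L3; bus (none); mem=20
  op29 P0: store L0 := 9 → M/I/I/I on L0; bus BusRdX Flush; mem=92
  op30 P1: load  L1 → I/S/I/S on L1; bus BusRd; mem=40

memory[L1] = 40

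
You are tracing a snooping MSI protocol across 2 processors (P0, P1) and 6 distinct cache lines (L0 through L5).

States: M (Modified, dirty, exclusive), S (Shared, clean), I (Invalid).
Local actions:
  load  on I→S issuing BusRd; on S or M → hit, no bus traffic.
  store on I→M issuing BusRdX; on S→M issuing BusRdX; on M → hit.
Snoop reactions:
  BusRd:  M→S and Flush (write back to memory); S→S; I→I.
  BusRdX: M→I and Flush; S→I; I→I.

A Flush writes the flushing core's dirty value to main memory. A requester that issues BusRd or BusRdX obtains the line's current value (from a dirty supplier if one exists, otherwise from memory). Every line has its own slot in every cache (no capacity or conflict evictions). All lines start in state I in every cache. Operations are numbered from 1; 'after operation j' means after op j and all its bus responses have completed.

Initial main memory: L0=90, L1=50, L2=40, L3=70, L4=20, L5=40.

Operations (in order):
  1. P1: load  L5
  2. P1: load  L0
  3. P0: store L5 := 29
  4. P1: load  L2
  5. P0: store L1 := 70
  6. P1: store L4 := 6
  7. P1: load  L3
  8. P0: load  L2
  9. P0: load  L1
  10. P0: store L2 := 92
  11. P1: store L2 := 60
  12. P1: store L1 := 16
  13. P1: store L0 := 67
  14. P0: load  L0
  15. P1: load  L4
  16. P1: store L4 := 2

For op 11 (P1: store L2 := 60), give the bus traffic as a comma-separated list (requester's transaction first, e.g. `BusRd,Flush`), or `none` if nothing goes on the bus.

  op1 P1: load  L5 → I/S on L5; bus BusRd; mem=40
  op2 P1: load  L0 → I/S on L0; bus BusRd; mem=90
  op3 P0: store L5 := 29 → M/I on L5; bus BusRdX; mem=40
  op4 P1: load  L2 → I/S on L2; bus BusRd; mem=40
  op5 P0: store L1 := 70 → M/I on L1; bus BusRdX; mem=50
  op6 P1: store L4 := 6 → I/M on L4; bus BusRdX; mem=20
  op7 P1: load  L3 → I/S on L3; bus BusRd; mem=70
  op8 P0: load  L2 → S/S on L2; bus BusRd; mem=40
  op9 P0: load  L1 → M/I on L1; bus (none); mem=50
  op10 P0: store L2 := 92 → M/I on L2; bus BusRdX; mem=40
  op11 P1: store L2 := 60 → I/M on L2; bus BusRdX Flush; mem=92
  op12 P1: store L1 := 16 → I/M on L1; bus BusRdX Flush; mem=70
  op13 P1: store L0 := 67 → I/M on L0; bus BusRdX; mem=90
  op14 P0: load  L0 → S/S on L0; bus BusRd Flush; mem=67
  op15 P1: load  L4 → I/M on L4; bus (none); mem=20
  op16 P1: store L4 := 2 → I/M on L4; bus (none); mem=20

bus = BusRdX,Flush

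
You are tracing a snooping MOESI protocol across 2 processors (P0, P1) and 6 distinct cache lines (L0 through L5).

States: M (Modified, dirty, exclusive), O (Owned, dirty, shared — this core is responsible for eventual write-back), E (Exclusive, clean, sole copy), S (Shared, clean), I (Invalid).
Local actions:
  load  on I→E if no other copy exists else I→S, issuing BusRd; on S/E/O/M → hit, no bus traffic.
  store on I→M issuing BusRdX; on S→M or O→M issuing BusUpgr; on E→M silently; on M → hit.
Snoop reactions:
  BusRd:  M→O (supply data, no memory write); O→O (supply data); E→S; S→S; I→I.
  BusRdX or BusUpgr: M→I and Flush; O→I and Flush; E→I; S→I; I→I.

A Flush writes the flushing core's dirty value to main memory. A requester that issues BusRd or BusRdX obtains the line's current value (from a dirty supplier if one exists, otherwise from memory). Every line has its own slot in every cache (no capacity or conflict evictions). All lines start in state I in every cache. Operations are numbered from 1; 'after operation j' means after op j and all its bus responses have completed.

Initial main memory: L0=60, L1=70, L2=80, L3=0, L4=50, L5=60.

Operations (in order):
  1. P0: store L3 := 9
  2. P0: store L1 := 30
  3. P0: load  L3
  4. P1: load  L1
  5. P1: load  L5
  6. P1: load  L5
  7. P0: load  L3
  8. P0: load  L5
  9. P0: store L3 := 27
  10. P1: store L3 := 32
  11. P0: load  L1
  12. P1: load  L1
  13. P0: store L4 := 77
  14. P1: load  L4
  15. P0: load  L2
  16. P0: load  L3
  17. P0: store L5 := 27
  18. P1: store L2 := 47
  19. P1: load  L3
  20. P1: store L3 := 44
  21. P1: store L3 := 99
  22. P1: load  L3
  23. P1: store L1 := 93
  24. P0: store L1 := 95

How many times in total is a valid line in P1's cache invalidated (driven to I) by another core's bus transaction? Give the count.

invalidations = 2

1. P0: store L3 := 9  bus=[BusRdX]  L3: P0=M P1=I  mem[L3]=0
2. P0: store L1 := 30  bus=[BusRdX]  L1: P0=M P1=I  mem[L1]=70
3. P0: load  L3  bus=[-]  L3: P0=M P1=I  mem[L3]=0
4. P1: load  L1  bus=[BusRd]  L1: P0=O P1=S  mem[L1]=70
5. P1: load  L5  bus=[BusRd]  L5: P0=I P1=E  mem[L5]=60
6. P1: load  L5  bus=[-]  L5: P0=I P1=E  mem[L5]=60
7. P0: load  L3  bus=[-]  L3: P0=M P1=I  mem[L3]=0
8. P0: load  L5  bus=[BusRd]  L5: P0=S P1=S  mem[L5]=60
9. P0: store L3 := 27  bus=[-]  L3: P0=M P1=I  mem[L3]=0
10. P1: store L3 := 32  bus=[BusRdX,Flush]  L3: P0=I P1=M  mem[L3]=27
11. P0: load  L1  bus=[-]  L1: P0=O P1=S  mem[L1]=70
12. P1: load  L1  bus=[-]  L1: P0=O P1=S  mem[L1]=70
13. P0: store L4 := 77  bus=[BusRdX]  L4: P0=M P1=I  mem[L4]=50
14. P1: load  L4  bus=[BusRd]  L4: P0=O P1=S  mem[L4]=50
15. P0: load  L2  bus=[BusRd]  L2: P0=E P1=I  mem[L2]=80
16. P0: load  L3  bus=[BusRd]  L3: P0=S P1=O  mem[L3]=27
17. P0: store L5 := 27  bus=[BusUpgr]  L5: P0=M P1=I  mem[L5]=60
18. P1: store L2 := 47  bus=[BusRdX]  L2: P0=I P1=M  mem[L2]=80
19. P1: load  L3  bus=[-]  L3: P0=S P1=O  mem[L3]=27
20. P1: store L3 := 44  bus=[BusUpgr]  L3: P0=I P1=M  mem[L3]=27
21. P1: store L3 := 99  bus=[-]  L3: P0=I P1=M  mem[L3]=27
22. P1: load  L3  bus=[-]  L3: P0=I P1=M  mem[L3]=27
23. P1: store L1 := 93  bus=[BusUpgr,Flush]  L1: P0=I P1=M  mem[L1]=30
24. P0: store L1 := 95  bus=[BusRdX,Flush]  L1: P0=M P1=I  mem[L1]=93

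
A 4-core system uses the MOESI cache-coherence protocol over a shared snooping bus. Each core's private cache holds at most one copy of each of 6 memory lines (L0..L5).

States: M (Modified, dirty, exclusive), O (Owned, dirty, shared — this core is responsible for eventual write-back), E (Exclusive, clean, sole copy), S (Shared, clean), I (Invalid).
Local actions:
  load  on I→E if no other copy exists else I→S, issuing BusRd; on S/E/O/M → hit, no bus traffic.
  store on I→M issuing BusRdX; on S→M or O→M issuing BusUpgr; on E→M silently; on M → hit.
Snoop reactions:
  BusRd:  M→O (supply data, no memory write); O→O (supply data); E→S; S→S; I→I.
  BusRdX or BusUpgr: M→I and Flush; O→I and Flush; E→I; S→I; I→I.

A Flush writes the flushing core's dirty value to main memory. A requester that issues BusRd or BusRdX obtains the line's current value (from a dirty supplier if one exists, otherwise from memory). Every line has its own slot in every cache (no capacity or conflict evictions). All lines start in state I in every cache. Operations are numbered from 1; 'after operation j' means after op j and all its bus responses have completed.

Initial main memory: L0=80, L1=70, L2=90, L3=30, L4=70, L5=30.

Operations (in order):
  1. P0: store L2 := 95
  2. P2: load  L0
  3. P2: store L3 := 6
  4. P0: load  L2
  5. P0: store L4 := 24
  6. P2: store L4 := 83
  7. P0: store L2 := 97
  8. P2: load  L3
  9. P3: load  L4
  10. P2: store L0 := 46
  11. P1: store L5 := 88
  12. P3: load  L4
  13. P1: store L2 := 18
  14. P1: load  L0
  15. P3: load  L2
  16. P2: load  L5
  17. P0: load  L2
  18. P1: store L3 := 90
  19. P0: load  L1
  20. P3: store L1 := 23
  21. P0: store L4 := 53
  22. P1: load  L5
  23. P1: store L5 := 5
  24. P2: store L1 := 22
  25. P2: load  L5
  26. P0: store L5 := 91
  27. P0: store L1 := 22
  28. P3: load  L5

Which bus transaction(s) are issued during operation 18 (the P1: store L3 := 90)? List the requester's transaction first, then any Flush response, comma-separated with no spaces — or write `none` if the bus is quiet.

bus = BusRdX,Flush

[1] P0: store L2 := 95 | P0:M(95), P1:I, P2:I, P3:I | bus: BusRdX
[2] P2: load  L0 | P0:I, P1:I, P2:E(80), P3:I | bus: BusRd
[3] P2: store L3 := 6 | P0:I, P1:I, P2:M(6), P3:I | bus: BusRdX
[4] P0: load  L2 | P0:M(95), P1:I, P2:I, P3:I | bus: none
[5] P0: store L4 := 24 | P0:M(24), P1:I, P2:I, P3:I | bus: BusRdX
[6] P2: store L4 := 83 | P0:I, P1:I, P2:M(83), P3:I | bus: BusRdX,Flush
[7] P0: store L2 := 97 | P0:M(97), P1:I, P2:I, P3:I | bus: none
[8] P2: load  L3 | P0:I, P1:I, P2:M(6), P3:I | bus: none
[9] P3: load  L4 | P0:I, P1:I, P2:O(83), P3:S(83) | bus: BusRd
[10] P2: store L0 := 46 | P0:I, P1:I, P2:M(46), P3:I | bus: none
[11] P1: store L5 := 88 | P0:I, P1:M(88), P2:I, P3:I | bus: BusRdX
[12] P3: load  L4 | P0:I, P1:I, P2:O(83), P3:S(83) | bus: none
[13] P1: store L2 := 18 | P0:I, P1:M(18), P2:I, P3:I | bus: BusRdX,Flush
[14] P1: load  L0 | P0:I, P1:S(46), P2:O(46), P3:I | bus: BusRd
[15] P3: load  L2 | P0:I, P1:O(18), P2:I, P3:S(18) | bus: BusRd
[16] P2: load  L5 | P0:I, P1:O(88), P2:S(88), P3:I | bus: BusRd
[17] P0: load  L2 | P0:S(18), P1:O(18), P2:I, P3:S(18) | bus: BusRd
[18] P1: store L3 := 90 | P0:I, P1:M(90), P2:I, P3:I | bus: BusRdX,Flush
[19] P0: load  L1 | P0:E(70), P1:I, P2:I, P3:I | bus: BusRd
[20] P3: store L1 := 23 | P0:I, P1:I, P2:I, P3:M(23) | bus: BusRdX
[21] P0: store L4 := 53 | P0:M(53), P1:I, P2:I, P3:I | bus: BusRdX,Flush
[22] P1: load  L5 | P0:I, P1:O(88), P2:S(88), P3:I | bus: none
[23] P1: store L5 := 5 | P0:I, P1:M(5), P2:I, P3:I | bus: BusUpgr
[24] P2: store L1 := 22 | P0:I, P1:I, P2:M(22), P3:I | bus: BusRdX,Flush
[25] P2: load  L5 | P0:I, P1:O(5), P2:S(5), P3:I | bus: BusRd
[26] P0: store L5 := 91 | P0:M(91), P1:I, P2:I, P3:I | bus: BusRdX,Flush
[27] P0: store L1 := 22 | P0:M(22), P1:I, P2:I, P3:I | bus: BusRdX,Flush
[28] P3: load  L5 | P0:O(91), P1:I, P2:I, P3:S(91) | bus: BusRd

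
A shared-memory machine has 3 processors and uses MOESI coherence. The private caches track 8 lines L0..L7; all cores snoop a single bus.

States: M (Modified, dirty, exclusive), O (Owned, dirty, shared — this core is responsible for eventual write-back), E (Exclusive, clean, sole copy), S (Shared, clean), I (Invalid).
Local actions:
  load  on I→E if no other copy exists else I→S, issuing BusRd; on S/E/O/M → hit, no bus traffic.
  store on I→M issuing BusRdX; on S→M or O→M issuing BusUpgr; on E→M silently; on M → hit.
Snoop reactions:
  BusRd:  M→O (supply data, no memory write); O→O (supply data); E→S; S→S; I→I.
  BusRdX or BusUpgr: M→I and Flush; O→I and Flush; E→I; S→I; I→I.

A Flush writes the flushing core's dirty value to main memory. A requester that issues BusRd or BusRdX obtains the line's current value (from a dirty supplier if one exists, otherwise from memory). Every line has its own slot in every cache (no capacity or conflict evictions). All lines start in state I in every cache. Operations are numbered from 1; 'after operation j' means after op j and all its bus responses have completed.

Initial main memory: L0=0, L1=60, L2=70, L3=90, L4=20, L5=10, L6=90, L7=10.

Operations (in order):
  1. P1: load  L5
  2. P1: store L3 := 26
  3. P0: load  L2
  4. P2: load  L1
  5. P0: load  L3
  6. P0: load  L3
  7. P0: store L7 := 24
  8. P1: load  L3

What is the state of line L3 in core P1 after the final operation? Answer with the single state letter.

1. P1: load  L5  bus=[BusRd]  L5: P0=I P1=E P2=I  mem[L5]=10
2. P1: store L3 := 26  bus=[BusRdX]  L3: P0=I P1=M P2=I  mem[L3]=90
3. P0: load  L2  bus=[BusRd]  L2: P0=E P1=I P2=I  mem[L2]=70
4. P2: load  L1  bus=[BusRd]  L1: P0=I P1=I P2=E  mem[L1]=60
5. P0: load  L3  bus=[BusRd]  L3: P0=S P1=O P2=I  mem[L3]=90
6. P0: load  L3  bus=[-]  L3: P0=S P1=O P2=I  mem[L3]=90
7. P0: store L7 := 24  bus=[BusRdX]  L7: P0=M P1=I P2=I  mem[L7]=10
8. P1: load  L3  bus=[-]  L3: P0=S P1=O P2=I  mem[L3]=90

state = O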